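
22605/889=25+380/889  =  25.43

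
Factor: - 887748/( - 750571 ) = 2^2*3^1*29^1 * 2551^1*750571^( - 1) 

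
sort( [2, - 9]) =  [ - 9 , 2]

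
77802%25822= 336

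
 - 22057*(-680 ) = 14998760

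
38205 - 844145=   -  805940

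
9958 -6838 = 3120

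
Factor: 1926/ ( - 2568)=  - 2^(-2 )*3^1 = - 3/4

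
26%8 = 2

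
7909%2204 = 1297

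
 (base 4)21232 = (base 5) 4442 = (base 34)IA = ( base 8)1156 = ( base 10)622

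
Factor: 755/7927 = 5^1 * 151^1 * 7927^ ( - 1 )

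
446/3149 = 446/3149 = 0.14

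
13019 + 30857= 43876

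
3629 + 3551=7180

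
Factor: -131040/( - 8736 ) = 15  =  3^1 *5^1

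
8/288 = 1/36 = 0.03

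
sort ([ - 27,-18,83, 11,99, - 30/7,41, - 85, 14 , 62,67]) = [-85, - 27, - 18, - 30/7,  11, 14,  41,  62, 67 , 83 , 99 ] 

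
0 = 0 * 8341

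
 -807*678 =- 547146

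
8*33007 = 264056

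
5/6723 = 5/6723 = 0.00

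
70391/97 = 70391/97 = 725.68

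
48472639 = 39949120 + 8523519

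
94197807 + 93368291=187566098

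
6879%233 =122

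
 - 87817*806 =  - 70780502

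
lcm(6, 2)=6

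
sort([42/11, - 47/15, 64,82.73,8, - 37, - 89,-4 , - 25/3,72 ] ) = [ - 89, - 37,-25/3,  -  4, - 47/15,42/11,8,  64,72,82.73 ]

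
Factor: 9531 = 3^3*353^1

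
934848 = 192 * 4869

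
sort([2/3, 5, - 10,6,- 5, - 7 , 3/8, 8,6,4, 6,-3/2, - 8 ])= [ - 10,- 8,-7,-5,-3/2,3/8,2/3,4 , 5,  6, 6, 6,  8 ] 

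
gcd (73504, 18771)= 1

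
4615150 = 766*6025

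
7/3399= 7/3399 = 0.00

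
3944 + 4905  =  8849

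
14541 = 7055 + 7486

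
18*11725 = 211050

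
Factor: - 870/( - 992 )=2^(  -  4 )*3^1*5^1*29^1* 31^( - 1)= 435/496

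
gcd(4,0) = 4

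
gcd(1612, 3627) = 403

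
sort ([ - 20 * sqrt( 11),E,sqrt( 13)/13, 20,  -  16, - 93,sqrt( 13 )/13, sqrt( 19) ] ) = [  -  93,  -  20*sqrt( 11 ), - 16, sqrt( 13)/13,  sqrt(13)/13, E, sqrt( 19 ),20]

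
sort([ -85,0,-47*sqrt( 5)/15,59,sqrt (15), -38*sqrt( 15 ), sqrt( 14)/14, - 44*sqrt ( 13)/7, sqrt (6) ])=[ - 38*sqrt(15),-85,-44*sqrt( 13)/7, - 47*  sqrt ( 5)/15,0,sqrt(14 )/14, sqrt(6 ), sqrt ( 15), 59]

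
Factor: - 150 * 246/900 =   -  41  =  - 41^1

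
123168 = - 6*(-20528) 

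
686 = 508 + 178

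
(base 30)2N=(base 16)53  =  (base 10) 83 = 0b1010011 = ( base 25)38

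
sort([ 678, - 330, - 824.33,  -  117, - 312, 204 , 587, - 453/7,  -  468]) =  [ - 824.33, -468, - 330, - 312,-117 ,  -  453/7,204, 587,678]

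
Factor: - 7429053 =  - 3^1*2476351^1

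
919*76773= 70554387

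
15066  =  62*243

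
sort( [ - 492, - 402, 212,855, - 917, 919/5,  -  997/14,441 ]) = [ - 917 , - 492, - 402, - 997/14,  919/5,212,441,  855]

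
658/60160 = 7/640 = 0.01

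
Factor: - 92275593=-3^1  *29^1*257^1*4127^1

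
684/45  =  76/5= 15.20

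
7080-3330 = 3750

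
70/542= 35/271 = 0.13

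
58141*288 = 16744608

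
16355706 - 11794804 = 4560902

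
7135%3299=537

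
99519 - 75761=23758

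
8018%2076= 1790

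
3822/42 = 91 =91.00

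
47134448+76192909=123327357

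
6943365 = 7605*913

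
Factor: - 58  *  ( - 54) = 3132 =2^2 * 3^3*29^1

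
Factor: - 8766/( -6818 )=9/7 =3^2*7^ ( - 1) 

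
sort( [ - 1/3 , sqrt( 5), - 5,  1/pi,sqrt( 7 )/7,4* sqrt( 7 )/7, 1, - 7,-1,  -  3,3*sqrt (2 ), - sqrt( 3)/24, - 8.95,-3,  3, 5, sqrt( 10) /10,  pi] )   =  [ - 8.95,-7, - 5,  -  3,-3, - 1,-1/3,-sqrt( 3 ) /24, sqrt( 10 )/10, 1/pi, sqrt( 7 )/7, 1,  4*sqrt( 7)/7,sqrt( 5) , 3,pi, 3*sqrt( 2),  5 ]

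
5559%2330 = 899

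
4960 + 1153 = 6113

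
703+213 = 916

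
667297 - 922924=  - 255627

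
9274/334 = 27+128/167 = 27.77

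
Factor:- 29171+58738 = 29567 = 29567^1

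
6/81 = 2/27 = 0.07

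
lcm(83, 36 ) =2988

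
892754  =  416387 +476367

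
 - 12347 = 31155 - 43502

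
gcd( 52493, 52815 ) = 7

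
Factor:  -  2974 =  - 2^1*1487^1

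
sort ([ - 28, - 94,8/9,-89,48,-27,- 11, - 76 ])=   [-94, - 89, - 76, - 28, - 27,-11, 8/9,48 ]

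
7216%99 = 88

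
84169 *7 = 589183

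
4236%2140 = 2096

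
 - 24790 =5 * ( - 4958 ) 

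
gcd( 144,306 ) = 18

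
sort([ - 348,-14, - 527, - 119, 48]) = [  -  527,-348,-119,-14,48]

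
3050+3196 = 6246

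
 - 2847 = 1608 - 4455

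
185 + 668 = 853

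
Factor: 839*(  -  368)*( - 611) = 188647472=2^4 * 13^1*23^1*47^1 * 839^1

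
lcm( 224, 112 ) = 224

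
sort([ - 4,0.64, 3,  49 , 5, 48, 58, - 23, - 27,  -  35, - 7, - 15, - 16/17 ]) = [- 35, -27, - 23, - 15, - 7, - 4, - 16/17 , 0.64,3,5,48, 49, 58]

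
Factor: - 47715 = -3^1 * 5^1*3181^1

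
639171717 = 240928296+398243421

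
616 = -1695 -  - 2311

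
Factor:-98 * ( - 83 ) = 8134=2^1*7^2*83^1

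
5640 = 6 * 940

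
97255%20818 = 13983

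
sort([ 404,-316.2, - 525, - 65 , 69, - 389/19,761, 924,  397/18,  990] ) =[ - 525, - 316.2, - 65, - 389/19, 397/18,69, 404, 761  ,  924, 990 ]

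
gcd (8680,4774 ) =434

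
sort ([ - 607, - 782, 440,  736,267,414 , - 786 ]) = [ - 786, - 782, - 607, 267,414 , 440, 736 ] 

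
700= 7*100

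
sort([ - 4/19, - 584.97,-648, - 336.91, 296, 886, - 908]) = [ - 908 ,-648 , - 584.97, -336.91, - 4/19,  296 , 886 ]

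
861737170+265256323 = 1126993493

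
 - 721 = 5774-6495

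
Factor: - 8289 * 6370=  - 2^1*3^3 * 5^1*7^2*13^1 * 307^1 =- 52800930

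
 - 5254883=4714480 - 9969363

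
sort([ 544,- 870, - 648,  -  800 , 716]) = [-870,-800, - 648,544,716 ] 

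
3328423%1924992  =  1403431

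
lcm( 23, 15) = 345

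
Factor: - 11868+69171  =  3^2*6367^1 = 57303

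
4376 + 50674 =55050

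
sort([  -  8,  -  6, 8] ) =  [ - 8,-6, 8]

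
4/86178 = 2/43089 = 0.00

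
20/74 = 10/37 = 0.27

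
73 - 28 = 45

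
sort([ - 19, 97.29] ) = [ - 19,97.29]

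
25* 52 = 1300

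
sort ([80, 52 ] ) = [52, 80] 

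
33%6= 3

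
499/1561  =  499/1561 = 0.32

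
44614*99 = 4416786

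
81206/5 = 81206/5 = 16241.20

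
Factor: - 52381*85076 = -2^2*7^2 * 1069^1*21269^1 = - 4456365956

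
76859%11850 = 5759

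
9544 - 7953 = 1591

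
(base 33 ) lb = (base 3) 222002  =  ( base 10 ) 704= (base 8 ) 1300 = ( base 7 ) 2024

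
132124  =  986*134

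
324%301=23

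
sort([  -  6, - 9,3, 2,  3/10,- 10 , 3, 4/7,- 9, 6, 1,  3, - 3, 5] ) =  [ - 10, - 9, - 9,- 6, - 3,  3/10, 4/7,  1,  2,3,3,3,5, 6]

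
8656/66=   131+ 5/33  =  131.15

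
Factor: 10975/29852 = 25/68=2^( - 2 )*5^2*17^ ( - 1) 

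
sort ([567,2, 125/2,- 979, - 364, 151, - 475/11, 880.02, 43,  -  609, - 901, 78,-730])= [-979,  -  901, - 730, - 609,-364 , -475/11, 2,43 , 125/2, 78,151,567,880.02 ]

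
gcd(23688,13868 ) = 4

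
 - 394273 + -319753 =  - 714026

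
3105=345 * 9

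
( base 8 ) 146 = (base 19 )57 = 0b1100110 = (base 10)102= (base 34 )30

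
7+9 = 16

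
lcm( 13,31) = 403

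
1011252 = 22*45966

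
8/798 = 4/399 = 0.01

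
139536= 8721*16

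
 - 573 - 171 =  - 744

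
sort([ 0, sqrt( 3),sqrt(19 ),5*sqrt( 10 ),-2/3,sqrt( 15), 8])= [-2/3,  0, sqrt( 3), sqrt( 15 ) , sqrt( 19),8,5*sqrt( 10)]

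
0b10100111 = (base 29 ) 5M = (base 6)435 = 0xA7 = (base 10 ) 167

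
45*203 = 9135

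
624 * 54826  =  34211424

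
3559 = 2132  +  1427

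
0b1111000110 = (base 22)1lk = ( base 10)966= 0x3C6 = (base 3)1022210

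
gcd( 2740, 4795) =685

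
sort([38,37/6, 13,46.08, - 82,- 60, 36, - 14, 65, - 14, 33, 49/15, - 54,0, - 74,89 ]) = [ - 82, - 74, - 60, - 54,  -  14,-14, 0, 49/15,37/6, 13,33,36,38, 46.08 , 65,89]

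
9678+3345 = 13023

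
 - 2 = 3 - 5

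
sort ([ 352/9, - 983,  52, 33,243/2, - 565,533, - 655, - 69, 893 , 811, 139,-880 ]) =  [ - 983, - 880, - 655, - 565,  -  69, 33, 352/9, 52, 243/2,139,  533,811 , 893]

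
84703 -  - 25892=110595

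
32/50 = 16/25 = 0.64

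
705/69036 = 235/23012 = 0.01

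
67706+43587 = 111293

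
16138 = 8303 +7835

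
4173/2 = 2086 + 1/2 = 2086.50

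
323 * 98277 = 31743471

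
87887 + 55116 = 143003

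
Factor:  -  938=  - 2^1*7^1*67^1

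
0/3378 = 0 = 0.00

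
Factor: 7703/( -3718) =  - 2^( - 1)*11^(-1)*13^( - 2)* 7703^1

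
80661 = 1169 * 69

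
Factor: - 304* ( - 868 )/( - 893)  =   - 13888/47= -  2^6*7^1*31^1 * 47^(  -  1 ) 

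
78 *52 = 4056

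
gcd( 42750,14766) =6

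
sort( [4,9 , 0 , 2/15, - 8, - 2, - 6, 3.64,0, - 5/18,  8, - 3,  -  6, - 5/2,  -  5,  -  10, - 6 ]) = [ - 10, - 8, - 6,-6, - 6, -5,-3, - 5/2,-2, - 5/18,  0 , 0,2/15, 3.64,4,8 , 9]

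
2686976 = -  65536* (-41)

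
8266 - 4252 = 4014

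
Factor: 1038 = 2^1*3^1 * 173^1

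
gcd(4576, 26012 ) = 4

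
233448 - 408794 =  - 175346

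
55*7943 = 436865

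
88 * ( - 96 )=-8448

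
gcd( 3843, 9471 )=21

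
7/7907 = 7/7907 = 0.00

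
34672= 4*8668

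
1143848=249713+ 894135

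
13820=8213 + 5607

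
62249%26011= 10227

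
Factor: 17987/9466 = 2^( - 1)*4733^( - 1)*17987^1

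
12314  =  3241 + 9073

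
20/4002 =10/2001  =  0.00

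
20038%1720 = 1118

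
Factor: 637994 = 2^1 * 7^1*199^1 * 229^1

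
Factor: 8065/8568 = 2^( - 3) * 3^(  -  2)*5^1 * 7^(-1)*17^ ( - 1) * 1613^1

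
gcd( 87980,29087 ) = 1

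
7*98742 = 691194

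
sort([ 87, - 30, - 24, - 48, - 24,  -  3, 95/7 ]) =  [  -  48, - 30, - 24, - 24, - 3, 95/7,87]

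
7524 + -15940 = - 8416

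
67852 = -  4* ( - 16963)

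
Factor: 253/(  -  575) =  - 11/25 = -5^( - 2) *11^1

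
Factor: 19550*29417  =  2^1 *5^2*17^1*23^2*1279^1=575102350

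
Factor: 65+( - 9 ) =2^3*7^1 = 56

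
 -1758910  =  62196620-63955530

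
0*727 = 0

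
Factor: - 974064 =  - 2^4  *3^1 * 7^1*13^1*223^1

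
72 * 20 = 1440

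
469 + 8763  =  9232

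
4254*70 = 297780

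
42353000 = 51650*820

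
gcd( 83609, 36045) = 1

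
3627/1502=2+623/1502 = 2.41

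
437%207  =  23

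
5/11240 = 1/2248=0.00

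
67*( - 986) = - 66062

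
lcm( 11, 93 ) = 1023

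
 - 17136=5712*( - 3)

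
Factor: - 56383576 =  - 2^3*7047947^1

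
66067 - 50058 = 16009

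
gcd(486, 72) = 18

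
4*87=348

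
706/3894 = 353/1947 = 0.18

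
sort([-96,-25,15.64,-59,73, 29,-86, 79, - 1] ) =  [ -96, - 86,-59,-25, - 1,15.64,29, 73,79 ] 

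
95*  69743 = 6625585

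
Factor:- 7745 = -5^1*1549^1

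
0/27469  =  0 = 0.00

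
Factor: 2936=2^3*367^1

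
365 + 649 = 1014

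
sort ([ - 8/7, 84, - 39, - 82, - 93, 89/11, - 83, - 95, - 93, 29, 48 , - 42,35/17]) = [ - 95, - 93,-93,  -  83, - 82, - 42,- 39, - 8/7,35/17, 89/11 , 29,48,84]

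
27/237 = 9/79 = 0.11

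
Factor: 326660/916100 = 5^( - 1 )*9161^ ( - 1 )*16333^1=16333/45805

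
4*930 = 3720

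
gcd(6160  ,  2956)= 4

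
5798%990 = 848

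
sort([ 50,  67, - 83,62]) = [ - 83,  50,62,67 ] 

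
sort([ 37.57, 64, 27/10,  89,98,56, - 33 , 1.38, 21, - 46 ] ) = [ - 46, - 33,1.38, 27/10, 21,37.57,56,64, 89,  98]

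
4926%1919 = 1088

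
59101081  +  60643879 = 119744960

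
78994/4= 19748 + 1/2 = 19748.50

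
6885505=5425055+1460450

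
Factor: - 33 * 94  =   - 3102 = - 2^1*3^1*11^1*47^1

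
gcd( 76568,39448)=8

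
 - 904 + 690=- 214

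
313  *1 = 313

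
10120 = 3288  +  6832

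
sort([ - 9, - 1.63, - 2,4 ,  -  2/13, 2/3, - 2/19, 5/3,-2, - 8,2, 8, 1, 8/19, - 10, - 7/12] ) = [ - 10, - 9, - 8, -2, - 2, - 1.63,  -  7/12, - 2/13, - 2/19, 8/19,2/3 , 1 , 5/3,2,  4,8] 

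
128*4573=585344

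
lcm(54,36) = 108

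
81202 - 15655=65547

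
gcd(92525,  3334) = 1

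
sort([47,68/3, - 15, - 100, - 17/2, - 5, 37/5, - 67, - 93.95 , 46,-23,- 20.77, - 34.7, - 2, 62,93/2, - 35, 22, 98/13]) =[ - 100 , - 93.95, - 67, - 35,-34.7, - 23, - 20.77, - 15, - 17/2, - 5, - 2, 37/5,98/13,22,  68/3, 46,93/2,47, 62 ] 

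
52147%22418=7311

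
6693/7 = 6693/7 = 956.14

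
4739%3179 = 1560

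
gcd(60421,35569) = 1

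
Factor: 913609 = 199^1*4591^1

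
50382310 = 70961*710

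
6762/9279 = 2254/3093 =0.73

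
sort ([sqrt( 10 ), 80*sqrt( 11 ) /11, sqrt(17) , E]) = [E, sqrt(10 ),sqrt( 17), 80*sqrt( 11 ) /11 ]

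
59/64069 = 59/64069= 0.00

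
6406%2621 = 1164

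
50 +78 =128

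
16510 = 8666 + 7844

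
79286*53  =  4202158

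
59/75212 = 59/75212 = 0.00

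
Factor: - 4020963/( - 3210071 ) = 3^1*1627^(-1)*1973^ ( - 1)*1340321^1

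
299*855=255645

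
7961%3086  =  1789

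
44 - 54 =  - 10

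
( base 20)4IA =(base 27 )2IQ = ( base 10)1970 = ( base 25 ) 33k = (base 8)3662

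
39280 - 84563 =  - 45283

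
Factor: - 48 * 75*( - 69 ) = 2^4 * 3^3 * 5^2 * 23^1 = 248400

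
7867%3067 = 1733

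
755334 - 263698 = 491636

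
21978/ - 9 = -2442 + 0/1 = - 2442.00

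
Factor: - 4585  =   - 5^1*7^1*131^1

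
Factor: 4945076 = 2^2*1063^1* 1163^1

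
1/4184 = 1/4184= 0.00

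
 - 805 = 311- 1116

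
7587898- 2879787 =4708111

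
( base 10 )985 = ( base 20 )295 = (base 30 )12p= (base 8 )1731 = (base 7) 2605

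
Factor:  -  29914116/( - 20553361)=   2^2*3^1 * 2492843^1 *20553361^( - 1)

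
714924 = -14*( - 51066)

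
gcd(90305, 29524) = 1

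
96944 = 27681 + 69263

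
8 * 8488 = 67904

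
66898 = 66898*1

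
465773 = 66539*7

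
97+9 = 106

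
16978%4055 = 758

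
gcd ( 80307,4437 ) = 9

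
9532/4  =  2383 = 2383.00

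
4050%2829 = 1221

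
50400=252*200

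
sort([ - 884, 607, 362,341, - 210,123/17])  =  [ - 884 , -210, 123/17, 341,  362,607 ] 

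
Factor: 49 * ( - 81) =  - 3969 = -  3^4*7^2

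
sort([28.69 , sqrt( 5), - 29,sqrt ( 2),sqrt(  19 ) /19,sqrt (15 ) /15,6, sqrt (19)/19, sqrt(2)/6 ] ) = [ - 29,sqrt( 19)/19, sqrt( 19 )/19 , sqrt (2 ) /6 , sqrt( 15 ) /15, sqrt(2 ),sqrt( 5), 6 , 28.69 ]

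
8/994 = 4/497 =0.01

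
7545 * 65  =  490425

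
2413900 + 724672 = 3138572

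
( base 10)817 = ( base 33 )OP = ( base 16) 331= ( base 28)115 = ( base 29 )s5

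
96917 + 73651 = 170568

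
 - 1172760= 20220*( - 58 ) 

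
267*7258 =1937886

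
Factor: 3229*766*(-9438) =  - 23344081332 = -2^2*3^1*11^2*13^1 * 383^1*3229^1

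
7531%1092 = 979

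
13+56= 69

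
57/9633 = 1/169=0.01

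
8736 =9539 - 803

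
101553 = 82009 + 19544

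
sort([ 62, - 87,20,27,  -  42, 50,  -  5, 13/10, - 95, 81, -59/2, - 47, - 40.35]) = [ - 95,-87  , - 47, - 42 , - 40.35, - 59/2,  -  5,13/10, 20,  27,50, 62,81 ]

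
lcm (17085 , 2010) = 34170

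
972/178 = 486/89 = 5.46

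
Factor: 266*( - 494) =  - 131404=- 2^2*7^1*13^1*19^2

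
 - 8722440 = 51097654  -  59820094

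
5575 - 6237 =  - 662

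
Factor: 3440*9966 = 2^5*3^1 * 5^1 * 11^1*43^1*151^1 = 34283040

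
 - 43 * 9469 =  - 407167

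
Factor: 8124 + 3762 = 11886 = 2^1*3^1* 7^1*283^1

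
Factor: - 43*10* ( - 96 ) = 2^6 *3^1 * 5^1*43^1 = 41280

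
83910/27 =27970/9 =3107.78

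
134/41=134/41  =  3.27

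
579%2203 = 579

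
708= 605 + 103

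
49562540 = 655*75668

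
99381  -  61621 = 37760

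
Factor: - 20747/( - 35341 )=59^ ( - 1 )*599^( - 1) * 20747^1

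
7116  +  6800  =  13916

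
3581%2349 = 1232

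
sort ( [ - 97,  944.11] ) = [ - 97,944.11 ]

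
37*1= 37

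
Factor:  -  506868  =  -2^2 * 3^1 *42239^1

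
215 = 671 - 456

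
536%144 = 104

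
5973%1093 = 508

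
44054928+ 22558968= 66613896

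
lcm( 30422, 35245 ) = 2890090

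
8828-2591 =6237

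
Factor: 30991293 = 3^2*617^1*5581^1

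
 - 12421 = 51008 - 63429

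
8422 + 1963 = 10385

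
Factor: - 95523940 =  - 2^2 * 5^1*617^1*7741^1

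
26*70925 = 1844050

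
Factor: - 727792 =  - 2^4*13^1*3499^1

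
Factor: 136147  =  11^1 * 12377^1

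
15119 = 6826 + 8293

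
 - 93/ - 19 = 93/19 = 4.89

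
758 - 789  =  -31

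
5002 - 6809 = -1807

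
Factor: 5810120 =2^3*5^1*145253^1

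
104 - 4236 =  - 4132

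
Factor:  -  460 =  - 2^2*5^1*23^1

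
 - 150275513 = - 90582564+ - 59692949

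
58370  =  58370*1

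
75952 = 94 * 808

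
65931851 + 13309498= 79241349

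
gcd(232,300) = 4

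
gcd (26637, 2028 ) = 39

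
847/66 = 12+5/6 = 12.83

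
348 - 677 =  - 329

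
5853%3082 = 2771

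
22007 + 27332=49339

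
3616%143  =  41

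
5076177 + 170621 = 5246798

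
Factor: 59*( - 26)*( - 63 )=2^1 * 3^2*7^1 *13^1*59^1 = 96642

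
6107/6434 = 6107/6434=0.95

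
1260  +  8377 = 9637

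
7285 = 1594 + 5691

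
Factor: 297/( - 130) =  - 2^( - 1) * 3^3*5^(  -  1)*11^1*13^(- 1)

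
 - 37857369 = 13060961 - 50918330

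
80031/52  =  1539 + 3/52=1539.06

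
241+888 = 1129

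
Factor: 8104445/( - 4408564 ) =-2^ ( - 2)*5^1*47^1*251^ ( - 1 ) * 4391^ ( - 1 ) * 34487^1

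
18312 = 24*763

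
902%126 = 20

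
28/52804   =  7/13201 = 0.00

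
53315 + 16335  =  69650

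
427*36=15372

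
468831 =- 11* ( - 42621)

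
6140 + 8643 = 14783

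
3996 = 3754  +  242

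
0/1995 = 0 = 0.00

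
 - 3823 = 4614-8437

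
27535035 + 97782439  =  125317474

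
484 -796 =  - 312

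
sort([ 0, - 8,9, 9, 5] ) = [ - 8, 0,  5, 9,9]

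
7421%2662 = 2097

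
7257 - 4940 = 2317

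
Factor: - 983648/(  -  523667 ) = 2^5*59^1*521^1*523667^ (  -  1)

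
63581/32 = 1986 + 29/32 = 1986.91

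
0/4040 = 0= 0.00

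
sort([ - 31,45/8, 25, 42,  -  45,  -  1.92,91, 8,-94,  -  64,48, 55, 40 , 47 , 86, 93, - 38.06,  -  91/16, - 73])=[  -  94 , - 73 ,-64,-45,-38.06,  -  31, - 91/16, - 1.92, 45/8,8, 25, 40,42,47,48,  55, 86,91, 93] 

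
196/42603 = 196/42603 = 0.00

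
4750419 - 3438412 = 1312007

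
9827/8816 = 9827/8816 = 1.11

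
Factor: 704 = 2^6*11^1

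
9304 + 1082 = 10386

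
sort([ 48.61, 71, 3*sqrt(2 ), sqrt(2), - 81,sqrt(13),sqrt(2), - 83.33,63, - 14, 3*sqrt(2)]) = [ - 83.33,  -  81, - 14,  sqrt( 2),sqrt(2),sqrt(13),3*sqrt( 2) , 3*sqrt(2), 48.61, 63, 71] 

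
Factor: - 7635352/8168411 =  - 2^3* 29^1*32911^1*8168411^( - 1) 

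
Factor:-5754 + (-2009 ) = -7763 = - 7^1*1109^1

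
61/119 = 61/119 = 0.51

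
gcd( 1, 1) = 1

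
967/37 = 967/37 = 26.14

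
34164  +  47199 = 81363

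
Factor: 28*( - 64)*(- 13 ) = 23296 = 2^8*7^1*13^1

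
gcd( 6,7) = 1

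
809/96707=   809/96707 = 0.01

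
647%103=29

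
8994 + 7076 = 16070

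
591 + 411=1002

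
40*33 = 1320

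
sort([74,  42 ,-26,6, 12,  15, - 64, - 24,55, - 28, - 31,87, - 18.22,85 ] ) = [ - 64, - 31, - 28, - 26, - 24, - 18.22,6,12,15, 42, 55, 74,85,87 ] 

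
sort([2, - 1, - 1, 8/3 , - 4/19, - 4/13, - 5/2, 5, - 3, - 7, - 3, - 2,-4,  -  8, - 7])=[ - 8, - 7, - 7, - 4,-3, - 3, - 5/2 ,-2, -1, - 1, -4/13, - 4/19,2, 8/3, 5]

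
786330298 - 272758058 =513572240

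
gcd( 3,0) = 3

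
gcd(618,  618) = 618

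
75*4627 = 347025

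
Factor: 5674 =2^1*2837^1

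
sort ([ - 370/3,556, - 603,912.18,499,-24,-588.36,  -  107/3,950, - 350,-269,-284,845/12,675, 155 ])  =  [-603 , - 588.36  , - 350, -284, - 269  , - 370/3,-107/3, - 24,845/12,155,499, 556,675, 912.18, 950]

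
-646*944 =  - 609824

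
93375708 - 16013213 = 77362495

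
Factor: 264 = 2^3*3^1*11^1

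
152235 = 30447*5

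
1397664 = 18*77648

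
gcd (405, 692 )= 1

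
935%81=44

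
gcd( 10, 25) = 5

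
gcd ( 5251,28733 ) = 59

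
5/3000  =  1/600 = 0.00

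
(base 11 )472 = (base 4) 20303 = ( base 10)563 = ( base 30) in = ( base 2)1000110011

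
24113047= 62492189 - 38379142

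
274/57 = 4  +  46/57 =4.81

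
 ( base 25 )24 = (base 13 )42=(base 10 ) 54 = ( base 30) 1O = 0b110110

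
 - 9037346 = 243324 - 9280670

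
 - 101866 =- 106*961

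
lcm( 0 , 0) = 0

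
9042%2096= 658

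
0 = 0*3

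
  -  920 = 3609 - 4529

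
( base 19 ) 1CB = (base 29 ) KK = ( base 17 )215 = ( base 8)1130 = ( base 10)600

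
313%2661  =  313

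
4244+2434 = 6678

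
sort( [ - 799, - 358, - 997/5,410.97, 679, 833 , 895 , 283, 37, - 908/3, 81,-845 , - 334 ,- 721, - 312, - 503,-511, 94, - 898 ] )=[ - 898, - 845, - 799, - 721,-511, - 503,-358, - 334,  -  312, - 908/3, - 997/5 , 37,  81,  94, 283, 410.97, 679, 833,895] 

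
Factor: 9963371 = 11^1 * 905761^1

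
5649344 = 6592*857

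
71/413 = 71/413= 0.17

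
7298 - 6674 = 624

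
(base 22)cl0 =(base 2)1100001111110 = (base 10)6270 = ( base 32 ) 63U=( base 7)24165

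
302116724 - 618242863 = -316126139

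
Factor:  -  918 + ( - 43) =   -  31^2 = -  961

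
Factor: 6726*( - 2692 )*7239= - 2^3*3^2*19^2*59^1*127^1*673^1 = - 131072171688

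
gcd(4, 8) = 4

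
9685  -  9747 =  - 62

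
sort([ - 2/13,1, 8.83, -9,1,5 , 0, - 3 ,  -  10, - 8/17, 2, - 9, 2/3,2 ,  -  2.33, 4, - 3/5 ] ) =[ - 10, - 9,-9, - 3 ,-2.33, - 3/5, - 8/17, - 2/13, 0 , 2/3,1,  1 , 2,2, 4 , 5,  8.83]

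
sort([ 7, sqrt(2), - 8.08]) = [ - 8.08, sqrt(2), 7]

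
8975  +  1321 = 10296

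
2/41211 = 2/41211 = 0.00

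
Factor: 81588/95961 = 2^2 *13^1*29^( - 1)*523^1*1103^ (-1) = 27196/31987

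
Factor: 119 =7^1*17^1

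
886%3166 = 886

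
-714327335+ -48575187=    - 762902522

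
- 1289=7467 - 8756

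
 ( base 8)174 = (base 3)11121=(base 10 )124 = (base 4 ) 1330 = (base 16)7c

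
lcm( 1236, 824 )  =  2472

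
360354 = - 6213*(  -  58 ) 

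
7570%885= 490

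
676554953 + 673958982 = 1350513935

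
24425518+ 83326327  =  107751845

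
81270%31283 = 18704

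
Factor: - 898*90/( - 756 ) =3^ ( - 1 ) * 5^1 * 7^( - 1 )*449^1 =2245/21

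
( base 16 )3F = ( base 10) 63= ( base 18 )39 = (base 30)23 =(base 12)53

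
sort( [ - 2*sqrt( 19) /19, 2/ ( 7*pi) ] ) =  [-2*sqrt( 19)/19, 2/( 7*pi)] 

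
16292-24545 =  -  8253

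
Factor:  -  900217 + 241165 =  - 659052 = - 2^2* 3^2*18307^1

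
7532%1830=212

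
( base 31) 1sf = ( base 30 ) 21e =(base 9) 2468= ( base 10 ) 1844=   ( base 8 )3464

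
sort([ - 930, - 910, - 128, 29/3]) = [ - 930, - 910, - 128,29/3 ] 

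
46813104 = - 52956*( - 884 ) 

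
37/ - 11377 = -1 + 11340/11377 = -  0.00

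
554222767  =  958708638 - 404485871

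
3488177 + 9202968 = 12691145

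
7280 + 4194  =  11474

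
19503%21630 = 19503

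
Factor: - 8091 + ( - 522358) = - 23^1* 23063^1= - 530449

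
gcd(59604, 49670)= 9934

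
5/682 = 5/682= 0.01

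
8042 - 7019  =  1023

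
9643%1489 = 709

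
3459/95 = 3459/95 = 36.41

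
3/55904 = 3/55904 = 0.00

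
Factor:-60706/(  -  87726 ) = 3^( - 1 )*127^1*239^1 * 14621^( -1)  =  30353/43863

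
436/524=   109/131  =  0.83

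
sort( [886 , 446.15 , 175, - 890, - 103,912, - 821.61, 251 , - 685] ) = [ - 890 , - 821.61, - 685,-103,175, 251,446.15, 886, 912]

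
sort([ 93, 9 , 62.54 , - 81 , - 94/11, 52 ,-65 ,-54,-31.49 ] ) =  [ - 81 , - 65, - 54, - 31.49, - 94/11, 9 , 52,62.54,  93]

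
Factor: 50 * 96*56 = 2^9 * 3^1 * 5^2*7^1 = 268800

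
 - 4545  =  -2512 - 2033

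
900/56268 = 25/1563 = 0.02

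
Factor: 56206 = 2^1*157^1 * 179^1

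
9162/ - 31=  -  9162/31 = - 295.55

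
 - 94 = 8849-8943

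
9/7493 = 9/7493 = 0.00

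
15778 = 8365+7413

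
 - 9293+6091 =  - 3202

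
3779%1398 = 983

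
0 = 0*949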